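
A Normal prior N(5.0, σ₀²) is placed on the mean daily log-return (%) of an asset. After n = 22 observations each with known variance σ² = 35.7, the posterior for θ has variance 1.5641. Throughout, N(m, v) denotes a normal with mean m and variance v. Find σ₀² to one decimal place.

σ₀² = 43.3

For the Normal–Normal model with known σ², precisions add: τ_n = τ₀ + n/σ².
So 1/σ₀² = 1/1.5641 − 22/35.7 = 0.639345 − 0.616246 = 0.023099.
Hence σ₀² = 1/0.023099 ≈ 43.3.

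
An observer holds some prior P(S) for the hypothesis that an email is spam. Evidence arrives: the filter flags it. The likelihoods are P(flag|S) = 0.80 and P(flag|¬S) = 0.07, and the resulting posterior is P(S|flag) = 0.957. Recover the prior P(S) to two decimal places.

P(S) = 0.66

In odds form, posterior odds = prior odds × likelihood ratio, so prior odds = posterior odds ÷ LR.
Posterior odds = 0.957/(1−0.957) = 22.2558. LR = 0.80/0.07 = 11.4286.
Prior odds = 22.2558/11.4286 = 1.9474, so P(S) = 1.9474/(1+1.9474) ≈ 0.66.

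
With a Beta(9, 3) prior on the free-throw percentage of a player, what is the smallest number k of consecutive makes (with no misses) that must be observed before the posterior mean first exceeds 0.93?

After k makes and 0 misses the posterior is Beta(9+k, 3), with mean (9+k)/(9+3+k).
Set (9+k)/(12+k) > 0.93 and solve: k > (0.93·12 − 9)/(1 − 0.93) = 30.857.
The smallest integer exceeding 30.857 is 31.

k = 31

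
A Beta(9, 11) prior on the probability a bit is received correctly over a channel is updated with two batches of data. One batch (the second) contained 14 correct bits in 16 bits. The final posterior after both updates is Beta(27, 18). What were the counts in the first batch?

Because Beta–binomial updating is additive in the counts, the combined data contributed (α_post−α_prior, β_post−β_prior) successes and failures.
Total across both batches: 27−9=18 correct bits, 18−11=7 errors.
Subtract the second batch: 18−14=4 correct bits and 7−2=5 errors.

4 correct bits and 5 errors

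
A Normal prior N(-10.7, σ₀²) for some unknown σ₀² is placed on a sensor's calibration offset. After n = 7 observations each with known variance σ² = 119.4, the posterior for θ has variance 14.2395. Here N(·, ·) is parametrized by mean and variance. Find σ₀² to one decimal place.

Posterior precision equals prior precision plus data precision: 1/σ_n² = 1/σ₀² + n/σ².
So 1/σ₀² = 1/14.2395 − 7/119.4 = 0.070227 − 0.058626 = 0.011601.
Hence σ₀² = 1/0.011601 ≈ 86.2.

σ₀² = 86.2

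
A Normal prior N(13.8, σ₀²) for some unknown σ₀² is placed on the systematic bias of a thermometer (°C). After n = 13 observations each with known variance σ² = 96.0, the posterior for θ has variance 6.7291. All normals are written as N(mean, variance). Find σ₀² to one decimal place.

Posterior precision equals prior precision plus data precision: 1/σ_n² = 1/σ₀² + n/σ².
So 1/σ₀² = 1/6.7291 − 13/96.0 = 0.148608 − 0.135417 = 0.013191.
Hence σ₀² = 1/0.013191 ≈ 75.8.

σ₀² = 75.8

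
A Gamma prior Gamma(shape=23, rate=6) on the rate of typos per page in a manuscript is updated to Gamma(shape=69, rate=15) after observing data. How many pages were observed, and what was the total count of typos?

n = 9 pages with total 46 typos

A Gamma(α, β) prior (rate parametrization) on a Poisson rate with n observations summing to S gives posterior Gamma(α+S, β+n).
Matching: Σxᵢ = 69 − 23 = 46 and n = 15 − 6 = 9.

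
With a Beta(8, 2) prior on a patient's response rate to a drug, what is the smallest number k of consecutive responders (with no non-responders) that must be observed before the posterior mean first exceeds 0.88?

After k responders and 0 non-responders the posterior is Beta(8+k, 2), with mean (8+k)/(8+2+k).
Set (8+k)/(10+k) > 0.88 and solve: k > (0.88·10 − 8)/(1 − 0.88) = 6.667.
The smallest integer exceeding 6.667 is 7.

k = 7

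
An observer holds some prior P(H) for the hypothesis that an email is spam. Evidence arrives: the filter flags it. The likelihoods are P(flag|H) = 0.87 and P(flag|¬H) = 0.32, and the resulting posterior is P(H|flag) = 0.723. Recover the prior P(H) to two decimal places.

P(H) = 0.49

Bayes' rule in odds form gives O(H|E) = O(H)·[P(E|H)/P(E|¬H)], hence O(H) = O(H|E)/LR.
Posterior odds = 0.723/(1−0.723) = 2.6101. LR = 0.87/0.32 = 2.7188.
Prior odds = 2.6101/2.7188 = 0.9600, so P(H) = 0.9600/(1+0.9600) ≈ 0.49.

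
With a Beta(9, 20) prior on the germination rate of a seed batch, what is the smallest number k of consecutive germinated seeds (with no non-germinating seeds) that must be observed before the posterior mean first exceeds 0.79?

After k germinated seeds and 0 non-germinating seeds the posterior is Beta(9+k, 20), with mean (9+k)/(9+20+k).
Set (9+k)/(29+k) > 0.79 and solve: k > (0.79·29 − 9)/(1 − 0.79) = 66.238.
The smallest integer exceeding 66.238 is 67.

k = 67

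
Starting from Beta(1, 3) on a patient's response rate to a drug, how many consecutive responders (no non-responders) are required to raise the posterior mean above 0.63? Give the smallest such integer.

After k responders and 0 non-responders the posterior is Beta(1+k, 3), with mean (1+k)/(1+3+k).
Set (1+k)/(4+k) > 0.63 and solve: k > (0.63·4 − 1)/(1 − 0.63) = 4.108.
The smallest integer exceeding 4.108 is 5, and checking k=5: (6)/(9) = 0.6667 > 0.63.

k = 5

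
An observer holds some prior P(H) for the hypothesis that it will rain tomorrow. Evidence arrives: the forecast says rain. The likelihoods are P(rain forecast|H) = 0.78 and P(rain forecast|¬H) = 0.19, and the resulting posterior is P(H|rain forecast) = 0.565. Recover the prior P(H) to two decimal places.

Bayes' rule in odds form gives O(H|E) = O(H)·[P(E|H)/P(E|¬H)], hence O(H) = O(H|E)/LR.
Posterior odds = 0.565/(1−0.565) = 1.2989. LR = 0.78/0.19 = 4.1053.
Prior odds = 1.2989/4.1053 = 0.3164, so P(H) = 0.3164/(1+0.3164) ≈ 0.24.

P(H) = 0.24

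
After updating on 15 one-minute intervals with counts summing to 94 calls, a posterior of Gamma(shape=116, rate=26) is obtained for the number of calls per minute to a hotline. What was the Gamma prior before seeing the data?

A Gamma(α, β) prior (rate parametrization) on a Poisson rate with n observations summing to S gives posterior Gamma(α+S, β+n).
So α = 116 − 94 = 22 and β = 26 − 15 = 11.

Gamma(shape=22, rate=11)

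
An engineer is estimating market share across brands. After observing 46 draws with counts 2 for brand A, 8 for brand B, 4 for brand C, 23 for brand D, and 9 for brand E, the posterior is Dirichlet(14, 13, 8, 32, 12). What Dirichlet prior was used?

Dirichlet(12, 5, 4, 9, 3)

For a Dirichlet(α) prior with multinomial counts c, the posterior is Dirichlet(α + c) componentwise.
Subtract each count from the matching posterior parameter: 14−2=12, 13−8=5, 8−4=4, 32−23=9, 12−9=3.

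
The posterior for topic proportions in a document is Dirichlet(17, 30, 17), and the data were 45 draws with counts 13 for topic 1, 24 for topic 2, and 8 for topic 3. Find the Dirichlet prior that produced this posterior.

Dirichlet(4, 6, 9)

For a Dirichlet(α) prior with multinomial counts c, the posterior is Dirichlet(α + c) componentwise.
Subtract each count from the matching posterior parameter: 17−13=4, 30−24=6, 17−8=9.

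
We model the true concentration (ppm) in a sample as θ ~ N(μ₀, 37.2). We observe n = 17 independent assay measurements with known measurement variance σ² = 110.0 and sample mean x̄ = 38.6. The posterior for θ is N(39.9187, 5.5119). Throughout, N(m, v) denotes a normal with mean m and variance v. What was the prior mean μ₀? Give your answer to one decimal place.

μ₀ = 47.5

The posterior mean is a precision-weighted average: μ_n = (τ₀μ₀ + τ_data·x̄)/(τ₀+τ_data), with τ₀=1/σ₀² and τ_data=n/σ².
Here τ₀ = 1/37.2 = 0.026882 and τ_data = 17/110.0 = 0.154545, so τ_n = 0.181427.
Rearranging for μ₀: μ₀ = (μ_n·τ_n − τ_data·x̄)/τ₀ = (39.9187·0.181427 − 0.154545·38.6) / 0.026882 = 1.276893/0.026882 ≈ 47.5.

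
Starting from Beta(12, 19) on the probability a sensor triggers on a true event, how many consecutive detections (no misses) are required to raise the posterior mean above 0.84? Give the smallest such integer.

k = 88

After k detections and 0 misses the posterior is Beta(12+k, 19), with mean (12+k)/(12+19+k).
Set (12+k)/(31+k) > 0.84 and solve: k > (0.84·31 − 12)/(1 − 0.84) = 87.750.
The smallest integer exceeding 87.750 is 88, and checking k=88: (100)/(119) = 0.8403 > 0.84.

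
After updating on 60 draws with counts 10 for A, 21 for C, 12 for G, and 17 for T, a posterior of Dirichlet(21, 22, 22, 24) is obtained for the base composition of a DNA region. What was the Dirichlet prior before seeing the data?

Dirichlet(11, 1, 10, 7)

For a Dirichlet(α) prior with multinomial counts c, the posterior is Dirichlet(α + c) componentwise.
Subtract each count from the matching posterior parameter: 21−10=11, 22−21=1, 22−12=10, 24−17=7.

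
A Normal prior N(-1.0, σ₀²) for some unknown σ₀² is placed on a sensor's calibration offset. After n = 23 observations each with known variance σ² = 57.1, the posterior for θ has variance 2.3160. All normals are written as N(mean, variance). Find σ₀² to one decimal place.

σ₀² = 34.5

For the Normal–Normal model with known σ², precisions add: τ_n = τ₀ + n/σ².
So 1/σ₀² = 1/2.3160 − 23/57.1 = 0.431779 − 0.402802 = 0.028977.
Hence σ₀² = 1/0.028977 ≈ 34.5.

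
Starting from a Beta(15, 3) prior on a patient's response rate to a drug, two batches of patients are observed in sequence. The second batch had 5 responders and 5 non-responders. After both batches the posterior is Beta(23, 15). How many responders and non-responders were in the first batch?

3 responders and 7 non-responders

Sequential conjugate updates are equivalent to a single update on the pooled data, so total successes = posterior α − prior α and total failures = posterior β − prior β.
Total across both batches: 23−15=8 responders, 15−3=12 non-responders.
Subtract the second batch: 8−5=3 responders and 12−5=7 non-responders.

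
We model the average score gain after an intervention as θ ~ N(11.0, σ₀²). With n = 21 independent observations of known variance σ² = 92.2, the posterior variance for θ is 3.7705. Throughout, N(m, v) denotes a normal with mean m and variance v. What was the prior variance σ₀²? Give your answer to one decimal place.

σ₀² = 26.7

For the Normal–Normal model with known σ², precisions add: τ_n = τ₀ + n/σ².
So 1/σ₀² = 1/3.7705 − 21/92.2 = 0.265217 − 0.227766 = 0.037451.
Hence σ₀² = 1/0.037451 ≈ 26.7.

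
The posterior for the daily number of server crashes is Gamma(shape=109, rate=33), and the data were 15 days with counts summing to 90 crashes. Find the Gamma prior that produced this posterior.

Gamma(shape=19, rate=18)

Gamma–Poisson conjugacy: posterior shape = α + Σxᵢ, posterior rate = β + n.
So α = 109 − 90 = 19 and β = 33 − 15 = 18.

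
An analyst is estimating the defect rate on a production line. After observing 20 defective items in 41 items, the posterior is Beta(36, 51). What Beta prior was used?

A Beta(α, β) prior with s successes and f failures in binomial data gives a Beta(α+s, β+f) posterior.
Subtract the data counts: 36−20=16, 51−21=30.

Beta(16, 30)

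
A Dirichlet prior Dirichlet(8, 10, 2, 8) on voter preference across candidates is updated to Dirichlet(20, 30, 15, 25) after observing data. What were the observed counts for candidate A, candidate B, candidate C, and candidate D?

For a Dirichlet(α) prior with multinomial counts c, the posterior is Dirichlet(α + c) componentwise.
Counts are posterior − prior componentwise: 20−8=12, 30−10=20, 15−2=13, 25−8=17.

counts (12, 20, 13, 17)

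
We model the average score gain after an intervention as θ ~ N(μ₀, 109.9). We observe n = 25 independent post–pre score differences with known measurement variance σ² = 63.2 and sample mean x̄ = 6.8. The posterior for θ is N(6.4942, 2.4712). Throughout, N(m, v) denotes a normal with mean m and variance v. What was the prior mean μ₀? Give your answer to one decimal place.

The posterior mean is a precision-weighted average: μ_n = (τ₀μ₀ + τ_data·x̄)/(τ₀+τ_data), with τ₀=1/σ₀² and τ_data=n/σ².
Here τ₀ = 1/109.9 = 0.009099 and τ_data = 25/63.2 = 0.395570, so τ_n = 0.404669.
Rearranging for μ₀: μ₀ = (μ_n·τ_n − τ_data·x̄)/τ₀ = (6.4942·0.404669 − 0.395570·6.8) / 0.009099 = -0.061875/0.009099 ≈ -6.8.

μ₀ = -6.8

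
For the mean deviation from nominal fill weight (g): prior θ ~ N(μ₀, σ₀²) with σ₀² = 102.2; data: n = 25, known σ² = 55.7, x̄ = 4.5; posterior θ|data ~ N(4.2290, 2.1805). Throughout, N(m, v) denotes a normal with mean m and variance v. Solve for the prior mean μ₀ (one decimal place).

With known observation variance, the Normal–Normal posterior has precision τ_n = τ₀ + n/σ² and mean μ_n = (τ₀μ₀ + (n/σ²)x̄)/τ_n.
Here τ₀ = 1/102.2 = 0.009785 and τ_data = 25/55.7 = 0.448833, so τ_n = 0.458618.
Rearranging for μ₀: μ₀ = (μ_n·τ_n − τ_data·x̄)/τ₀ = (4.2290·0.458618 − 0.448833·4.5) / 0.009785 = -0.080253/0.009785 ≈ -8.2.

μ₀ = -8.2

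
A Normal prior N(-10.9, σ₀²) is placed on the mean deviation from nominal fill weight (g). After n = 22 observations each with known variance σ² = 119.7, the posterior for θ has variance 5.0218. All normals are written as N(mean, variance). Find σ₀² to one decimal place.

Posterior precision equals prior precision plus data precision: 1/σ_n² = 1/σ₀² + n/σ².
So 1/σ₀² = 1/5.0218 − 22/119.7 = 0.199132 − 0.183793 = 0.015339.
Hence σ₀² = 1/0.015339 ≈ 65.2.

σ₀² = 65.2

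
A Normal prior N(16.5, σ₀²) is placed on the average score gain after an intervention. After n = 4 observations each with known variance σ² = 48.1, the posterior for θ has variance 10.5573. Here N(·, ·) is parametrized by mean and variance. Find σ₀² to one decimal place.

Posterior precision equals prior precision plus data precision: 1/σ_n² = 1/σ₀² + n/σ².
So 1/σ₀² = 1/10.5573 − 4/48.1 = 0.094721 − 0.083160 = 0.011561.
Hence σ₀² = 1/0.011561 ≈ 86.5.

σ₀² = 86.5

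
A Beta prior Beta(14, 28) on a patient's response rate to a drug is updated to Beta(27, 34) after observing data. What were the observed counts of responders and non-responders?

13 responders and 6 non-responders

A Beta(α, β) prior with s successes and f failures in binomial data gives a Beta(α+s, β+f) posterior.
Match parameters: s=27−14=13, f=34−28=6.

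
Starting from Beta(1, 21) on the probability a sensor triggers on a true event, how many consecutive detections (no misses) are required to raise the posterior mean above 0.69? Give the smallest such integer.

k = 46

After k detections and 0 misses the posterior is Beta(1+k, 21), with mean (1+k)/(1+21+k).
Set (1+k)/(22+k) > 0.69 and solve: k > (0.69·22 − 1)/(1 − 0.69) = 45.742.
The smallest integer exceeding 45.742 is 46.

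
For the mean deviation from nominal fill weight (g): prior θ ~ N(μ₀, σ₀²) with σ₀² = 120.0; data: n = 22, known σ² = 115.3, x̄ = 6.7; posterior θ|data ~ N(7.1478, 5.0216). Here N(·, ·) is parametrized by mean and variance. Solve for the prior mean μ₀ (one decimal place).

With known observation variance, the Normal–Normal posterior has precision τ_n = τ₀ + n/σ² and mean μ_n = (τ₀μ₀ + (n/σ²)x̄)/τ_n.
Here τ₀ = 1/120.0 = 0.008333 and τ_data = 22/115.3 = 0.190807, so τ_n = 0.199140.
Rearranging for μ₀: μ₀ = (μ_n·τ_n − τ_data·x̄)/τ₀ = (7.1478·0.199140 − 0.190807·6.7) / 0.008333 = 0.145006/0.008333 ≈ 17.4.

μ₀ = 17.4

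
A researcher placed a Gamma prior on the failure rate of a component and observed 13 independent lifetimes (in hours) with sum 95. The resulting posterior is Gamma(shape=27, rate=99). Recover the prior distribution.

For an exponential likelihood with a Gamma(α, β) prior on the rate, n observations with total T give posterior Gamma(α+n, β+T).
So α = 27 − 13 = 14 and β = 99 − 95 = 4.

Gamma(shape=14, rate=4)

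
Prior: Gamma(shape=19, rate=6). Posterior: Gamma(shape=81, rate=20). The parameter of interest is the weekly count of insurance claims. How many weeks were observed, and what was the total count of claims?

Gamma–Poisson conjugacy: posterior shape = α + Σxᵢ, posterior rate = β + n.
Matching: Σxᵢ = 81 − 19 = 62 and n = 20 − 6 = 14.

n = 14 weeks with total 62 claims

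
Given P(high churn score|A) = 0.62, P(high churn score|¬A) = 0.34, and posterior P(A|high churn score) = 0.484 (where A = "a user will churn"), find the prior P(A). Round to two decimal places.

Bayes' rule in odds form gives O(A|E) = O(A)·[P(E|A)/P(E|¬A)], hence O(A) = O(A|E)/LR.
Posterior odds = 0.484/(1−0.484) = 0.9380. LR = 0.62/0.34 = 1.8235.
Prior odds = 0.9380/1.8235 = 0.5144, so P(A) = 0.5144/(1+0.5144) ≈ 0.34.

P(A) = 0.34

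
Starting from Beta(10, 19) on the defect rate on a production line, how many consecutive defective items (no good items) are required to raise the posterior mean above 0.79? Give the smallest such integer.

k = 62

After k defective items and 0 good items the posterior is Beta(10+k, 19), with mean (10+k)/(10+19+k).
Set (10+k)/(29+k) > 0.79 and solve: k > (0.79·29 − 10)/(1 − 0.79) = 61.476.
The smallest integer exceeding 61.476 is 62.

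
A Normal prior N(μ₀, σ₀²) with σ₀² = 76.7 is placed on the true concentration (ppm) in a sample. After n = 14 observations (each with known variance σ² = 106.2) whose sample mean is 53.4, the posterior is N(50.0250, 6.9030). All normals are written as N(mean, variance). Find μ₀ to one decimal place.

μ₀ = 15.9

With known observation variance, the Normal–Normal posterior has precision τ_n = τ₀ + n/σ² and mean μ_n = (τ₀μ₀ + (n/σ²)x̄)/τ_n.
Here τ₀ = 1/76.7 = 0.013038 and τ_data = 14/106.2 = 0.131827, so τ_n = 0.144865.
Rearranging for μ₀: μ₀ = (μ_n·τ_n − τ_data·x̄)/τ₀ = (50.0250·0.144865 − 0.131827·53.4) / 0.013038 = 0.207310/0.013038 ≈ 15.9.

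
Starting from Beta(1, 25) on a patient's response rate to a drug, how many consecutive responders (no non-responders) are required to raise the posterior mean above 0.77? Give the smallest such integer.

k = 83

After k responders and 0 non-responders the posterior is Beta(1+k, 25), with mean (1+k)/(1+25+k).
Set (1+k)/(26+k) > 0.77 and solve: k > (0.77·26 − 1)/(1 − 0.77) = 82.696.
The smallest integer exceeding 82.696 is 83, and checking k=83: (84)/(109) = 0.7706 > 0.77.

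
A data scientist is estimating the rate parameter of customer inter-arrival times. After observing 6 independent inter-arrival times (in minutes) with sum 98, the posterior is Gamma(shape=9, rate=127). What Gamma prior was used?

For an exponential likelihood with a Gamma(α, β) prior on the rate, n observations with total T give posterior Gamma(α+n, β+T).
So α = 9 − 6 = 3 and β = 127 − 98 = 29.

Gamma(shape=3, rate=29)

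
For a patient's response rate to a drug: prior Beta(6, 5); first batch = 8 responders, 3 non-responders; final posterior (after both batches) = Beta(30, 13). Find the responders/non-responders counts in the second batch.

Sequential conjugate updates are equivalent to a single update on the pooled data, so total successes = posterior α − prior α and total failures = posterior β − prior β.
Total across both batches: 30−6=24 responders, 13−5=8 non-responders.
Subtract the first batch: 24−8=16 responders and 8−3=5 non-responders.

16 responders and 5 non-responders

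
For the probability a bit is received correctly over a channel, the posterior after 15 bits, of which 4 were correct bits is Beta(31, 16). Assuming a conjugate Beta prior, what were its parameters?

Under Beta–binomial conjugacy the posterior parameters are (a+s, b+f).
So a = 31 − 4 = 27 and b = 16 − 11 = 5.

Beta(27, 5)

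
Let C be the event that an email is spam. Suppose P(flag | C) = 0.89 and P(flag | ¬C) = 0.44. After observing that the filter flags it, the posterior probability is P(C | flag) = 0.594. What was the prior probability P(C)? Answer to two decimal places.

Bayes' rule in odds form gives O(C|E) = O(C)·[P(E|C)/P(E|¬C)], hence O(C) = O(C|E)/LR.
Posterior odds = 0.594/(1−0.594) = 1.4631. LR = 0.89/0.44 = 2.0227.
Prior odds = 1.4631/2.0227 = 0.7233, so P(C) = 0.7233/(1+0.7233) ≈ 0.42.

P(C) = 0.42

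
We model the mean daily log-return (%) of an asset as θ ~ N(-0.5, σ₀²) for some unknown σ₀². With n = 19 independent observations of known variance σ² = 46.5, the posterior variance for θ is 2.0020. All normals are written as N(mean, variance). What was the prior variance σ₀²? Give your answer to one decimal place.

For the Normal–Normal model with known σ², precisions add: τ_n = τ₀ + n/σ².
So 1/σ₀² = 1/2.0020 − 19/46.5 = 0.499500 − 0.408602 = 0.090898.
Hence σ₀² = 1/0.090898 ≈ 11.0.

σ₀² = 11.0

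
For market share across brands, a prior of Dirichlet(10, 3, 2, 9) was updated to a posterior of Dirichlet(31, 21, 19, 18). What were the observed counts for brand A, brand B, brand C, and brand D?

counts (21, 18, 17, 9)

For a Dirichlet(α) prior with multinomial counts c, the posterior is Dirichlet(α + c) componentwise.
Counts are posterior − prior componentwise: 31−10=21, 21−3=18, 19−2=17, 18−9=9.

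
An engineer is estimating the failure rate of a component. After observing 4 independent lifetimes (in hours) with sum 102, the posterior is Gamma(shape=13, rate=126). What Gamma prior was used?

For an exponential likelihood with a Gamma(α, β) prior on the rate, n observations with total T give posterior Gamma(α+n, β+T).
So α = 13 − 4 = 9 and β = 126 − 102 = 24.

Gamma(shape=9, rate=24)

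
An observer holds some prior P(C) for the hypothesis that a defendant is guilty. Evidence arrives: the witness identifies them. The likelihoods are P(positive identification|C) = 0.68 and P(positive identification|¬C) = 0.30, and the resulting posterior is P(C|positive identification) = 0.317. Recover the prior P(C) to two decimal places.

In odds form, posterior odds = prior odds × likelihood ratio, so prior odds = posterior odds ÷ LR.
Posterior odds = 0.317/(1−0.317) = 0.4641. LR = 0.68/0.30 = 2.2667.
Prior odds = 0.4641/2.2667 = 0.2047, so P(C) = 0.2047/(1+0.2047) ≈ 0.17.

P(C) = 0.17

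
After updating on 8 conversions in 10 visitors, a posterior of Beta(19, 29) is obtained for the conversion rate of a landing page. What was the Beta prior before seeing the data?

A Beta(α, β) prior with s successes and f failures in binomial data gives a Beta(α+s, β+f) posterior.
Subtract the data counts: 19−8=11, 29−2=27.

Beta(11, 27)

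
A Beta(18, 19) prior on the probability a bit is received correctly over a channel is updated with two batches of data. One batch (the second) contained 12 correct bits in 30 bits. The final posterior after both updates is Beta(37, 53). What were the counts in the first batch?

Because Beta–binomial updating is additive in the counts, the combined data contributed (α_post−α_prior, β_post−β_prior) successes and failures.
Total across both batches: 37−18=19 correct bits, 53−19=34 errors.
Subtract the second batch: 19−12=7 correct bits and 34−18=16 errors.

7 correct bits and 16 errors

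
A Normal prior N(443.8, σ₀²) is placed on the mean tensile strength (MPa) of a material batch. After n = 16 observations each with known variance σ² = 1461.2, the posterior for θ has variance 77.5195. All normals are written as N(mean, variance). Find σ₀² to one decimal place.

For the Normal–Normal model with known σ², precisions add: τ_n = τ₀ + n/σ².
So 1/σ₀² = 1/77.5195 − 16/1461.2 = 0.012900 − 0.010950 = 0.001950.
Hence σ₀² = 1/0.001950 ≈ 512.8.

σ₀² = 512.8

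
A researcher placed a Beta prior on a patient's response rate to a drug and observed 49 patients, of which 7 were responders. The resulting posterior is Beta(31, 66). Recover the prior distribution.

Under Beta–binomial conjugacy the posterior parameters are (a+s, b+f).
Subtract the data counts: 31−7=24, 66−42=24.

Beta(24, 24)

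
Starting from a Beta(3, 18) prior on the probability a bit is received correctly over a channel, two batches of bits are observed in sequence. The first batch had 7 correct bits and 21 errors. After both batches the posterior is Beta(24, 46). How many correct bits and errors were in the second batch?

Because Beta–binomial updating is additive in the counts, the combined data contributed (α_post−α_prior, β_post−β_prior) successes and failures.
Total across both batches: 24−3=21 correct bits, 46−18=28 errors.
Subtract the first batch: 21−7=14 correct bits and 28−21=7 errors.

14 correct bits and 7 errors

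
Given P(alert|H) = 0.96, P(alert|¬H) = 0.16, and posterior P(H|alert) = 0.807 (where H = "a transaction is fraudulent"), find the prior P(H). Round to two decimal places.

P(H) = 0.41

In odds form, posterior odds = prior odds × likelihood ratio, so prior odds = posterior odds ÷ LR.
Posterior odds = 0.807/(1−0.807) = 4.1813. LR = 0.96/0.16 = 6.0000.
Prior odds = 4.1813/6.0000 = 0.6969, so P(H) = 0.6969/(1+0.6969) ≈ 0.41.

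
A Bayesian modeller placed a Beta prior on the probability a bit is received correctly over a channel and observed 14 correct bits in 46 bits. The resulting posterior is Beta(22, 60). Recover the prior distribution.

Beta(8, 28)

A Beta(a, b) prior with s successes and f failures in binomial data gives a Beta(a+s, b+f) posterior.
So a = 22 − 14 = 8 and b = 60 − 32 = 28.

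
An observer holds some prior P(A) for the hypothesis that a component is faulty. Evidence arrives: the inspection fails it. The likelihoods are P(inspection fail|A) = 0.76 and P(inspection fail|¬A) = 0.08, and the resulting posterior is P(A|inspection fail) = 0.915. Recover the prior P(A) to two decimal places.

P(A) = 0.53

Bayes' rule in odds form gives O(A|E) = O(A)·[P(E|A)/P(E|¬A)], hence O(A) = O(A|E)/LR.
Posterior odds = 0.915/(1−0.915) = 10.7647. LR = 0.76/0.08 = 9.5000.
Prior odds = 10.7647/9.5000 = 1.1331, so P(A) = 1.1331/(1+1.1331) ≈ 0.53.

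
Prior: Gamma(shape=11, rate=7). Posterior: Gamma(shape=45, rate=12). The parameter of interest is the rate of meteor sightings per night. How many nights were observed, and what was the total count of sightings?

n = 5 nights with total 34 sightings

Gamma–Poisson conjugacy: posterior shape = α + Σxᵢ, posterior rate = β + n.
Matching: Σxᵢ = 45 − 11 = 34 and n = 12 − 7 = 5.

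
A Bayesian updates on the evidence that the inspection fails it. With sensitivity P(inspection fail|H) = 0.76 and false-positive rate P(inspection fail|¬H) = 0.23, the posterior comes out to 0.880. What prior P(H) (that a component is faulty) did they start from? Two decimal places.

P(H) = 0.69

In odds form, posterior odds = prior odds × likelihood ratio, so prior odds = posterior odds ÷ LR.
Posterior odds = 0.880/(1−0.880) = 7.3333. LR = 0.76/0.23 = 3.3043.
Prior odds = 7.3333/3.3043 = 2.2193, so P(H) = 2.2193/(1+2.2193) ≈ 0.69.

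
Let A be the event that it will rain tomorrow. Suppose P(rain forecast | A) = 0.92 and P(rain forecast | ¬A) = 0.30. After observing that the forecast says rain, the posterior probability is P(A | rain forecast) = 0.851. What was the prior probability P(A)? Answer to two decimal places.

P(A) = 0.65

Bayes' rule in odds form gives O(A|E) = O(A)·[P(E|A)/P(E|¬A)], hence O(A) = O(A|E)/LR.
Posterior odds = 0.851/(1−0.851) = 5.7114. LR = 0.92/0.30 = 3.0667.
Prior odds = 5.7114/3.0667 = 1.8624, so P(A) = 1.8624/(1+1.8624) ≈ 0.65.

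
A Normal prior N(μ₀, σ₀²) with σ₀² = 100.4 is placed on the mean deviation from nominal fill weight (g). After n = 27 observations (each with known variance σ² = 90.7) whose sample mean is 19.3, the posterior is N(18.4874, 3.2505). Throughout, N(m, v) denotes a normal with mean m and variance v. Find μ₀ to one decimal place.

The posterior mean is a precision-weighted average: μ_n = (τ₀μ₀ + τ_data·x̄)/(τ₀+τ_data), with τ₀=1/σ₀² and τ_data=n/σ².
Here τ₀ = 1/100.4 = 0.009960 and τ_data = 27/90.7 = 0.297685, so τ_n = 0.307645.
Rearranging for μ₀: μ₀ = (μ_n·τ_n − τ_data·x̄)/τ₀ = (18.4874·0.307645 − 0.297685·19.3) / 0.009960 = -0.057764/0.009960 ≈ -5.8.

μ₀ = -5.8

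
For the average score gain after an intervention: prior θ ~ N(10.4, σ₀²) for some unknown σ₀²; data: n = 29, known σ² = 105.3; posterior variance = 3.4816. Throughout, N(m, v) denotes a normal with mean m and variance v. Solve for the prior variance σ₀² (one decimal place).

For the Normal–Normal model with known σ², precisions add: τ_n = τ₀ + n/σ².
So 1/σ₀² = 1/3.4816 − 29/105.3 = 0.287224 − 0.275404 = 0.011820.
Hence σ₀² = 1/0.011820 ≈ 84.6.

σ₀² = 84.6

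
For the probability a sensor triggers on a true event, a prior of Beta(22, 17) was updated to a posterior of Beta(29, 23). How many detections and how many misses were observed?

Beta is conjugate to the binomial likelihood: posterior = Beta(α+s, β+f).
Match parameters: s=29−22=7, f=23−17=6.

7 detections and 6 misses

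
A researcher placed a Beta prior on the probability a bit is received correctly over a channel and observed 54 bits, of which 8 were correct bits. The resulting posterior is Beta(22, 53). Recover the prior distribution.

A Beta(α, β) prior with s successes and f failures in binomial data gives a Beta(α+s, β+f) posterior.
Subtract the data counts: 22−8=14, 53−46=7.

Beta(14, 7)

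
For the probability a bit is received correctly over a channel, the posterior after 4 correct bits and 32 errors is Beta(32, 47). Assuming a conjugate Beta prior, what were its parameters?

Beta is conjugate to the binomial likelihood: posterior = Beta(α+s, β+f).
Subtract the data counts: 32−4=28, 47−32=15.

Beta(28, 15)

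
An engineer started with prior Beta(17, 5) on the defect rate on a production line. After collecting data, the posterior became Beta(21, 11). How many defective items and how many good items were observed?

4 defective items and 6 good items

Beta is conjugate to the binomial likelihood: posterior = Beta(α+s, β+f).
So s = 21 − 17 = 4 and f = 11 − 5 = 6.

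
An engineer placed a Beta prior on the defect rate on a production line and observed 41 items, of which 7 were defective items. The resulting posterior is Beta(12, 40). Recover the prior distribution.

Beta is conjugate to the binomial likelihood: posterior = Beta(α+s, β+f).
So α = 12 − 7 = 5 and β = 40 − 34 = 6.

Beta(5, 6)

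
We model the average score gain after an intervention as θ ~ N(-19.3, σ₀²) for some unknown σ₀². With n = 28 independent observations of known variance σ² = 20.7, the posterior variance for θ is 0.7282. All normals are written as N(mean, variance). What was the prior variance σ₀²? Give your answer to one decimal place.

σ₀² = 48.6

Posterior precision equals prior precision plus data precision: 1/σ_n² = 1/σ₀² + n/σ².
So 1/σ₀² = 1/0.7282 − 28/20.7 = 1.373249 − 1.352657 = 0.020592.
Hence σ₀² = 1/0.020592 ≈ 48.6.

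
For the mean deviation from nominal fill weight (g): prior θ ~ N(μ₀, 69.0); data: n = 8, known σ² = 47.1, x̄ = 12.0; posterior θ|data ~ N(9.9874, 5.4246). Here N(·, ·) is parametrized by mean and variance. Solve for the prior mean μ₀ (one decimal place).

The posterior mean is a precision-weighted average: μ_n = (τ₀μ₀ + τ_data·x̄)/(τ₀+τ_data), with τ₀=1/σ₀² and τ_data=n/σ².
Here τ₀ = 1/69.0 = 0.014493 and τ_data = 8/47.1 = 0.169851, so τ_n = 0.184344.
Rearranging for μ₀: μ₀ = (μ_n·τ_n − τ_data·x̄)/τ₀ = (9.9874·0.184344 − 0.169851·12.0) / 0.014493 = -0.197095/0.014493 ≈ -13.6.

μ₀ = -13.6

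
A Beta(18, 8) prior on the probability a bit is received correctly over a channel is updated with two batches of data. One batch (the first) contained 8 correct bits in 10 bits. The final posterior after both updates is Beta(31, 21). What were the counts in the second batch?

Sequential conjugate updates are equivalent to a single update on the pooled data, so total successes = posterior α − prior α and total failures = posterior β − prior β.
Total across both batches: 31−18=13 correct bits, 21−8=13 errors.
Subtract the first batch: 13−8=5 correct bits and 13−2=11 errors.

5 correct bits and 11 errors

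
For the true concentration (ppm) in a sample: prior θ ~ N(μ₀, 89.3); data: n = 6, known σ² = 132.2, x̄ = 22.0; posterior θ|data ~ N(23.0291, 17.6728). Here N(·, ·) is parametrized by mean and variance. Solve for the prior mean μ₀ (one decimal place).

μ₀ = 27.2

With known observation variance, the Normal–Normal posterior has precision τ_n = τ₀ + n/σ² and mean μ_n = (τ₀μ₀ + (n/σ²)x̄)/τ_n.
Here τ₀ = 1/89.3 = 0.011198 and τ_data = 6/132.2 = 0.045386, so τ_n = 0.056584.
Rearranging for μ₀: μ₀ = (μ_n·τ_n − τ_data·x̄)/τ₀ = (23.0291·0.056584 − 0.045386·22.0) / 0.011198 = 0.304587/0.011198 ≈ 27.2.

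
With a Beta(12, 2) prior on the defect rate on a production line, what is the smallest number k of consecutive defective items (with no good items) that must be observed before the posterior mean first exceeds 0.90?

After k defective items and 0 good items the posterior is Beta(12+k, 2), with mean (12+k)/(12+2+k).
Set (12+k)/(14+k) > 0.90 and solve: k > (0.90·14 − 12)/(1 − 0.90) = 6.000.
The smallest integer exceeding 6.000 is 7, and checking k=7: (19)/(21) = 0.9048 > 0.90.

k = 7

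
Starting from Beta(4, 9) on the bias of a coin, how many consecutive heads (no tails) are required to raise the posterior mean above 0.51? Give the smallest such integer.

k = 6

After k heads and 0 tails the posterior is Beta(4+k, 9), with mean (4+k)/(4+9+k).
Set (4+k)/(13+k) > 0.51 and solve: k > (0.51·13 − 4)/(1 − 0.51) = 5.367.
The smallest integer exceeding 5.367 is 6, and checking k=6: (10)/(19) = 0.5263 > 0.51.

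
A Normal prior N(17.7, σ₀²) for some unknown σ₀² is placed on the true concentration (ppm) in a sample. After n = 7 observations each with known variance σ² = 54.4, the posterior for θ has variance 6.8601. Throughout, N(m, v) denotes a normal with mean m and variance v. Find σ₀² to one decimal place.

σ₀² = 58.5

For the Normal–Normal model with known σ², precisions add: τ_n = τ₀ + n/σ².
So 1/σ₀² = 1/6.8601 − 7/54.4 = 0.145770 − 0.128676 = 0.017094.
Hence σ₀² = 1/0.017094 ≈ 58.5.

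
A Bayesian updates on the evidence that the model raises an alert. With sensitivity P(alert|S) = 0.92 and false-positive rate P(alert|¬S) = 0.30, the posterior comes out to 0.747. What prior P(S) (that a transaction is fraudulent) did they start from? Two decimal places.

In odds form, posterior odds = prior odds × likelihood ratio, so prior odds = posterior odds ÷ LR.
Posterior odds = 0.747/(1−0.747) = 2.9526. LR = 0.92/0.30 = 3.0667.
Prior odds = 2.9526/3.0667 = 0.9628, so P(S) = 0.9628/(1+0.9628) ≈ 0.49.

P(S) = 0.49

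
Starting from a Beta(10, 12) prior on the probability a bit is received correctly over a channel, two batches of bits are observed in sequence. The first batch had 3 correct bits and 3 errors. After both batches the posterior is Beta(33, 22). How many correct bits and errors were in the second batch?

20 correct bits and 7 errors

Because Beta–binomial updating is additive in the counts, the combined data contributed (α_post−α_prior, β_post−β_prior) successes and failures.
Total across both batches: 33−10=23 correct bits, 22−12=10 errors.
Subtract the first batch: 23−3=20 correct bits and 10−3=7 errors.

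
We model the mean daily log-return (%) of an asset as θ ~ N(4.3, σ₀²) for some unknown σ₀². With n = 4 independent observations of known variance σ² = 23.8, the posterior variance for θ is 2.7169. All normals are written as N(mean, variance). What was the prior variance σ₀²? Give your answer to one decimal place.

Posterior precision equals prior precision plus data precision: 1/σ_n² = 1/σ₀² + n/σ².
So 1/σ₀² = 1/2.7169 − 4/23.8 = 0.368067 − 0.168067 = 0.200000.
Hence σ₀² = 1/0.200000 ≈ 5.0.

σ₀² = 5.0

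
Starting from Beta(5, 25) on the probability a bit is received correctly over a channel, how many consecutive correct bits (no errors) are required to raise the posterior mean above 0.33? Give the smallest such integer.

k = 8

After k correct bits and 0 errors the posterior is Beta(5+k, 25), with mean (5+k)/(5+25+k).
Set (5+k)/(30+k) > 0.33 and solve: k > (0.33·30 − 5)/(1 − 0.33) = 7.313.
The smallest integer exceeding 7.313 is 8.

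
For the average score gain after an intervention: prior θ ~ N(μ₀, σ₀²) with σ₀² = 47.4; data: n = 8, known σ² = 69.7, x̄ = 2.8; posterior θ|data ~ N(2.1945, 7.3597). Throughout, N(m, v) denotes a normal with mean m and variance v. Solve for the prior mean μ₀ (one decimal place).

With known observation variance, the Normal–Normal posterior has precision τ_n = τ₀ + n/σ² and mean μ_n = (τ₀μ₀ + (n/σ²)x̄)/τ_n.
Here τ₀ = 1/47.4 = 0.021097 and τ_data = 8/69.7 = 0.114778, so τ_n = 0.135875.
Rearranging for μ₀: μ₀ = (μ_n·τ_n − τ_data·x̄)/τ₀ = (2.1945·0.135875 − 0.114778·2.8) / 0.021097 = -0.023201/0.021097 ≈ -1.1.

μ₀ = -1.1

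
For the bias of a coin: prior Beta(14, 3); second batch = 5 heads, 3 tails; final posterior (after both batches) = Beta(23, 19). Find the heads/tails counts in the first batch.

4 heads and 13 tails

Sequential conjugate updates are equivalent to a single update on the pooled data, so total successes = posterior α − prior α and total failures = posterior β − prior β.
Total across both batches: 23−14=9 heads, 19−3=16 tails.
Subtract the second batch: 9−5=4 heads and 16−3=13 tails.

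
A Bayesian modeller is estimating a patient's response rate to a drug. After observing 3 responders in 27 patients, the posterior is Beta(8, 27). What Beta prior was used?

Beta is conjugate to the binomial likelihood: posterior = Beta(a+s, b+f).
Subtract the data counts: 8−3=5, 27−24=3.

Beta(5, 3)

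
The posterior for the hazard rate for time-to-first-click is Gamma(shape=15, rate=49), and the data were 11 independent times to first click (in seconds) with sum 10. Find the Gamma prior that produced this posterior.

Gamma(shape=4, rate=39)

Gamma–exponential conjugacy: posterior shape = α + n, posterior rate = β + Σtᵢ.
So α = 15 − 11 = 4 and β = 49 − 10 = 39.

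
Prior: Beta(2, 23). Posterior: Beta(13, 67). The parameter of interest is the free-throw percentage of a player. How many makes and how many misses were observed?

11 makes and 44 misses

A Beta(α, β) prior with s successes and f failures in binomial data gives a Beta(α+s, β+f) posterior.
Match parameters: s=13−2=11, f=67−23=44.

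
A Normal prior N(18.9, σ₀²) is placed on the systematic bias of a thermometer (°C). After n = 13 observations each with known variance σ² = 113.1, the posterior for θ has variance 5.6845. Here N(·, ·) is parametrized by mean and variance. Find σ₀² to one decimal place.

σ₀² = 16.4

Posterior precision equals prior precision plus data precision: 1/σ_n² = 1/σ₀² + n/σ².
So 1/σ₀² = 1/5.6845 − 13/113.1 = 0.175917 − 0.114943 = 0.060974.
Hence σ₀² = 1/0.060974 ≈ 16.4.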